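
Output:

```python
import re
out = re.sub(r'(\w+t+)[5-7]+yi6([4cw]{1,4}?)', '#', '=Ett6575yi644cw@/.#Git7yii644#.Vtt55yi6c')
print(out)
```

The `?` after the quantifier makes it lazy — it takes as little as possible before letting the rest of the pattern try.
`sub` substitutes '#' at each match site.

=#4cw@/.#Git7yii644#.#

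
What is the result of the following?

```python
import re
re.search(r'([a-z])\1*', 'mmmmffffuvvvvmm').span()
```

The backreference `\1` re-matches whatever the first group consumed, character for character.
The match spans [0:4] → 'mmmm'.

(0, 4)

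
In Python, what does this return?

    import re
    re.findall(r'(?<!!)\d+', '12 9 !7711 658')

A negative assertion filters positions out without eating any characters.
Walking the string: at [0:2] → '12'; at [3:4] → '9'; at [7:10] → '711'; at [11:14] → '658'.
With no groups in the pattern, `findall` gives back each whole match — 4 here.

['12', '9', '711', '658']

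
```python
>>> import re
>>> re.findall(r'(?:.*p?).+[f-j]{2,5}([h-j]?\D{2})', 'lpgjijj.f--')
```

Pattern: zero or more of any character, then optionally a literal 'p' (non-capturing group); then one or more of any character, then 2 to 5 of a character in [f-j]; then optionally a character in [h-j], then exactly 2 of a non-digit (captured).
Walking the string: at [0:9] match 'lpgjijj.f', group 1 = '.f'.
`findall` collects group 1 from the one match (1 total).

['.f']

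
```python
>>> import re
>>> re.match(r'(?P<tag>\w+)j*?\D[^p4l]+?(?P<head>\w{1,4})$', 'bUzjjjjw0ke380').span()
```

`match` is anchored at position 0; if the pattern doesn't fit there, it returns None.
The match spans [0:14] → 'bUzjjjjw0ke380'.

(0, 14)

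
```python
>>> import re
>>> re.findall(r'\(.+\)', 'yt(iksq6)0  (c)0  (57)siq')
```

['(iksq6)0  (c)0  (57)']

With no groups in the pattern, `findall` gives back each whole match — 1 here.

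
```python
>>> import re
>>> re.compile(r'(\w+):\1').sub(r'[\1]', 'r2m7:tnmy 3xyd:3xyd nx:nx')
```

`\1` is not a pattern — it's the concrete string captured by group 1, re-applied verbatim.
Matches: at [10:19] → '3xyd:3xyd'; at [20:25] → 'nx:nx'.
Each match is replaced using the text its own group 1 captured.

'r2m7:tnmy [3xyd] [nx]'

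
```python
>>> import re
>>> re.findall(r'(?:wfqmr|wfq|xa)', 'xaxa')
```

['xa', 'xa']

Since nothing is captured, `findall` lists the 2 matched substrings directly.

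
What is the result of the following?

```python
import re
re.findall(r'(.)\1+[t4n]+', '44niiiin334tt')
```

After group 1 captures some text, `\1` only succeeds where that same text appears again.
Scanning left to right: at [0:3] match '44n', group 1 = '4'; at [3:8] match 'iiiin', group 1 = 'i'; at [8:13] match '334tt', group 1 = '3'.
One capturing group, so `findall` returns just the captured substring from each match — 3 in all.

['4', 'i', '3']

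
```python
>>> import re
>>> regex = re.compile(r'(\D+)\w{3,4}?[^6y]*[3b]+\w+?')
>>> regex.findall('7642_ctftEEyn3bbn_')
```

Pattern: one or more of a non-digit (captured); then 3 to 4 of a word character (lazy), then zero or more of any character except [6y]; then one or more of one of [3b], then one or more of a word character (lazy).
One capturing group, so `findall` returns just the captured substring from the one match — 1 in all.

['_ctftEEy']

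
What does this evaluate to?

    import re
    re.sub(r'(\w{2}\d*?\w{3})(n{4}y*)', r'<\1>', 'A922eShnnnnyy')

This matches exactly 2 of a word character, then zero or more of a digit (lazy), then exactly 3 of a word character (captured); then exactly 4 of the literal 'n', then zero or more of the literal 'y' (captured).
Matches: at [0:13] → 'A922eShnnnnyy'.
`\1` in the replacement pulls in group 1's text for each match.

'<A922eSh>'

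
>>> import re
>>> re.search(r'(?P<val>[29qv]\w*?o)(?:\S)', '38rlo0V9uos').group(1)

The match spans [7:11] → '9uos'.
Captured: group 1 = '9uo'.

'9uo'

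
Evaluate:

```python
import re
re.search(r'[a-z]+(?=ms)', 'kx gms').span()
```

Lookahead/lookbehind check context without consuming it, so the matched span excludes the asserted characters.
The match spans [3:4] → 'g'.

(3, 4)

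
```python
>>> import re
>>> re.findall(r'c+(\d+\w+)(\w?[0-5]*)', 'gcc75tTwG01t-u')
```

[('75tTwG01t', '')]

This matches one or more of a literal 'c'; then one or more of a digit, then one or more of a word character (captured); then optionally a word character, then zero or more of a character in [0-5] (captured).
Scanning left to right: at [1:12] match 'cc75tTwG01t', groups = ('75tTwG01t', '').
With 2 capturing groups, `findall` returns a 2-tuple per match.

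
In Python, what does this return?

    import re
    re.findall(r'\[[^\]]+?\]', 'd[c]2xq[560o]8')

Walking the string: at [1:4] → '[c]'; at [7:13] → '[560o]'.
Since nothing is captured, `findall` lists the 2 matched substrings directly.

['[c]', '[560o]']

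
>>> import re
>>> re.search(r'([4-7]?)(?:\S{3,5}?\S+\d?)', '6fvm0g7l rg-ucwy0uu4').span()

(0, 8)

This matches optionally a character in [4-7] (captured); then 3 to 5 of a non-whitespace character (lazy), then one or more of a non-whitespace character, then optionally a digit (non-capturing group).
`re.search` tries every starting position until one works.
The match spans [0:8] → '6fvm0g7l'.
Captured: group 1 = '6'.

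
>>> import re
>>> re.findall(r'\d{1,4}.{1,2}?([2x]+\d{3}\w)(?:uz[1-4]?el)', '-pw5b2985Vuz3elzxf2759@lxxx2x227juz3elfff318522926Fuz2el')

['2985V', 'xxx2x227j', '2926F']

Pattern: 1 to 4 of a digit, then 1 to 2 of any character (lazy); then one or more of one of [2x], then exactly 3 of a digit, then a word character (captured); then the literal 'uz', then optionally a character in [1-4], then the literal 'el' (non-capturing group).
Matches: at [3:15] match '5b2985Vuz3el', group 1 = '2985V'; at [18:38] match '2759@lxxx2x227juz3el', group 1 = 'xxx2x227j'; at [41:56] match '318522926Fuz2el', group 1 = '2926F'.
Because there's exactly one group, `findall` drops the full match and keeps group 1 from each hit.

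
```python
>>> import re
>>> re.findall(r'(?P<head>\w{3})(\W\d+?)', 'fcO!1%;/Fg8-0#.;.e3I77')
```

Pattern: exactly 3 of a word character (captured as 'head'); then a non-word character, then one or more of a digit (lazy) (captured).
`findall` packs the 2 group values into a tuple for every match.

[('fcO', '!1'), ('Fg8', '-0')]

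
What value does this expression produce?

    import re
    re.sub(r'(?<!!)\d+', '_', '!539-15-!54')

'!5_-_-!5_'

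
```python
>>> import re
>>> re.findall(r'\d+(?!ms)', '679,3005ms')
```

The negative lookahead/lookbehind blocks any match where the forbidden context is present.
Walking the string: at [0:3] → '679'; at [4:7] → '300'.
Since nothing is captured, `findall` lists the 2 matched substrings directly.

['679', '300']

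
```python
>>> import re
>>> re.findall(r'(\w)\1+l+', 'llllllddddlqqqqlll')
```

['l', 'd', 'q']

The backreference `\1` re-matches whatever the first group consumed, character for character.
Scanning left to right: at [0:6] match 'llllll', group 1 = 'l'; at [6:11] match 'ddddl', group 1 = 'd'; at [11:18] match 'qqqqlll', group 1 = 'q'.
`findall` collects group 1 from each match (3 total).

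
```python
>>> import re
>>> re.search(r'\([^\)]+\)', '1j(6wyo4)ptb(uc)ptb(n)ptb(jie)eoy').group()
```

'(6wyo4)'

Unlike `match`, `search` isn't anchored — it looks for the pattern anywhere in the string.
The match spans [2:9] → '(6wyo4)'.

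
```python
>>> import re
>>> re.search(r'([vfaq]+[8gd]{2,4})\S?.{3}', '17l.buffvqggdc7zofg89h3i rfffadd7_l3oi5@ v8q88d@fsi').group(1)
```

'ffvqggd'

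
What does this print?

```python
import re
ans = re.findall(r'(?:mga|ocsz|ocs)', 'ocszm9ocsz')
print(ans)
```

Branches in `(...|...)` are attempted left-to-right; the first branch that allows the whole pattern to succeed is taken.
Scanning left to right: at [0:4] → 'ocsz'; at [6:10] → 'ocsz'.
Since nothing is captured, `findall` lists the 2 matched substrings directly.

['ocsz', 'ocsz']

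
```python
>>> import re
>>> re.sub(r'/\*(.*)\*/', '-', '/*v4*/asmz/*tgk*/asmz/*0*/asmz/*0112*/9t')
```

'-9t'

Matches: at [0:38] → '/*v4*/asmz/*tgk*/asmz/*0*/asmz/*0112*/'.
Each match is replaced by '-'.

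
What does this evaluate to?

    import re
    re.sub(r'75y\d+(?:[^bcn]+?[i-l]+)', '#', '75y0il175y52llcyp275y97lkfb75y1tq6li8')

Pattern: the literal '75y', then one or more of a digit; then one or more of any character except [bcn] (lazy), then one or more of a character in [i-l] (non-capturing group).
A `+?`/`*?`/`{m,n}?` starts at its minimum and grows only as far as needed for what follows to match.
Matches: at [0:6] → '75y0il'; at [7:14] → '75y52ll'; at [18:25] → '75y97lk'; at [27:36] → '75y1tq6li'.
`sub` substitutes '#' at each match site.

'#1#cyp2#fb#8'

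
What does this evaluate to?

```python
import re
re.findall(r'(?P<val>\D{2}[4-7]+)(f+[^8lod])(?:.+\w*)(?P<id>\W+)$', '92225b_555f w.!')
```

[('b_555', 'f ', '!')]

Pattern: exactly 2 of a non-digit, then one or more of a character in [4-7] (captured as 'val'); then one or more of the literal 'f', then any character except [8lod] (captured); then one or more of any character, then zero or more of a word character (non-capturing group); then one or more of a non-word character (captured as 'id'); then anchored at the end.
Walking the string: at [5:15] match 'b_555f w.!', groups = ('b_555', 'f ', '!').
3 groups means the one result is a tuple of 3 captured strings — 1 here.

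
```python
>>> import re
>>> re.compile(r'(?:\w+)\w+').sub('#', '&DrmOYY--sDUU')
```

'&#--#'

Pattern: one or more of a word character (non-capturing group); then one or more of a word character.
Matches: at [1:7] → 'DrmOYY'; at [9:13] → 'sDUU'.
`sub` substitutes '#' at each match site.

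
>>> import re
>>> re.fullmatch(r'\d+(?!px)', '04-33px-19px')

None

`(?!…)`/`(?<!…)` only lets a position through if the neighbouring text does NOT match; no characters are consumed.
`fullmatch` succeeds only if the pattern covers the string from start to end.
Here the pattern can't cover the whole string, so the call returns None.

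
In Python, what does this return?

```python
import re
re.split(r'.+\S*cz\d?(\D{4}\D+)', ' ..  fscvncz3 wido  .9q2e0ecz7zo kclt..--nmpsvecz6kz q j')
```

The group in the pattern means `split` returns the separators' captures alongside the pieces.

['', 'kz q j', '']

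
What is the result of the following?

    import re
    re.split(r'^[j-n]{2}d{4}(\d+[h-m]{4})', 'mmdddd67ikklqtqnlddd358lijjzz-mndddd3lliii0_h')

['', '67ikkl', 'qtqnlddd358lijjzz-mndddd3lliii0_h']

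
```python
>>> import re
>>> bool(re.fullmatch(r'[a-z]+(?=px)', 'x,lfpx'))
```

False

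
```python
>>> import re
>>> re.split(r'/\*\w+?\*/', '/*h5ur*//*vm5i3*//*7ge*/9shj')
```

Matches to split on: at [0:8] → '/*h5ur*/'; at [8:17] → '/*vm5i3*/'; at [17:24] → '/*7ge*/'.
`split` removes every match and returns the 4 fragments in between.

['', '', '', '9shj']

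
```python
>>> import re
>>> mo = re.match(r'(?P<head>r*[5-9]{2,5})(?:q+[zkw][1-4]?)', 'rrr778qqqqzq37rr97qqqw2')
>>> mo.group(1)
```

'rrr778'

Pattern: zero or more of the literal 'r', then 2 to 5 of a character in [5-9] (captured as 'head'); then one or more of a literal 'q', then one of [zkw], then optionally a character in [1-4] (non-capturing group).
`re.match` only tries the pattern at the start of the string.
The match spans [0:11] → 'rrr778qqqqz'.
Captured: group 1 = 'rrr778'.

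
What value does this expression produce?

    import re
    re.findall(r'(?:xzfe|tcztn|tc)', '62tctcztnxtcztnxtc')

The regex engine tests alternatives in the order written; an earlier branch that matches wins even if a later one would match more.
Matches: at [2:4] → 'tc'; at [4:9] → 'tcztn'; at [10:15] → 'tcztn'; at [16:18] → 'tc'.
No capturing groups, so `findall` returns the 4 full match strings.

['tc', 'tcztn', 'tcztn', 'tc']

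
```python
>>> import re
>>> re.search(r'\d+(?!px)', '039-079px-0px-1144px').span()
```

`(?!…)`/`(?<!…)` only lets a position through if the neighbouring text does NOT match; no characters are consumed.
The match spans [0:3] → '039'.

(0, 3)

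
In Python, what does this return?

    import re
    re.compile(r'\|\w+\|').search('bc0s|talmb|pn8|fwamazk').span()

`re.search` scans for the first position where the pattern succeeds.
The match spans [4:11] → '|talmb|'.

(4, 11)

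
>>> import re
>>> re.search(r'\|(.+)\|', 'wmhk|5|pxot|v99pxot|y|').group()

'|5|pxot|v99pxot|y|'

`search` walks the string left to right and returns the first match it finds.
The match spans [4:22] → '|5|pxot|v99pxot|y|'.
Captured: group 1 = '5|pxot|v99pxot|y'.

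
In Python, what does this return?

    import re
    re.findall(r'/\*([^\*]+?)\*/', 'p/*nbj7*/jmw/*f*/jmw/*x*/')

['nbj7', 'f', 'x']

Walking the string: at [1:9] match '/*nbj7*/', group 1 = 'nbj7'; at [12:17] match '/*f*/', group 1 = 'f'; at [20:25] match '/*x*/', group 1 = 'x'.
One capturing group, so `findall` returns just the captured substring from each match — 3 in all.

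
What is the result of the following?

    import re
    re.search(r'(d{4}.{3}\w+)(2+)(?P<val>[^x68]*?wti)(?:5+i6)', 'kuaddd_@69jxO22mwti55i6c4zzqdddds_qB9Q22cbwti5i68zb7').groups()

('dddds_qB9Q2', '2', 'cbwti')

The match spans [28:48] → 'dddds_qB9Q22cbwti5i6'.
Captured: group 1 = 'dddds_qB9Q2', group 2 = '2', group 3 = 'cbwti'.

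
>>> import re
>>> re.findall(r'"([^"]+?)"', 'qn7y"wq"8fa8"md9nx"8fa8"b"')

Walking the string: at [4:8] match '"wq"', group 1 = 'wq'; at [12:19] match '"md9nx"', group 1 = 'md9nx'; at [23:26] match '"b"', group 1 = 'b'.
One capturing group, so `findall` returns just the captured substring from each match — 3 in all.

['wq', 'md9nx', 'b']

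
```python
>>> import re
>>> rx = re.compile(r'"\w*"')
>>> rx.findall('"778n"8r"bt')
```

['"778n"']

With no groups in the pattern, `findall` gives back each whole match — 1 here.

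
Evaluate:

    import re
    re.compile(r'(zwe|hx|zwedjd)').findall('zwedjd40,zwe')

`|` is ordered: at each position the engine commits to the first alternative that works.
One capturing group, so `findall` returns just the captured substring from each match — 2 in all.

['zwe', 'zwe']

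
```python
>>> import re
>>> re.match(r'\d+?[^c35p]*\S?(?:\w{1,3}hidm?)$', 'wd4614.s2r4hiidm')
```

Pattern: one or more of a digit (lazy), then zero or more of any character except [c35p], then optionally a non-whitespace character; then 1 to 3 of a word character, then the literal 'hid', then optionally a literal 'm' (non-capturing group); then anchored at the end.
`re.match` won't scan ahead — the pattern has to work from the very first character.
Here the string doesn't start with a match, so the call returns None.

None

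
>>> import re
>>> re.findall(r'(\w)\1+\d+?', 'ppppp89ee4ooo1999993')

['p', 'e', 'o', '9']

After group 1 captures some text, `\1` only succeeds where that same text appears again.
With a single group, `findall` returns only what that group captured — 4 items.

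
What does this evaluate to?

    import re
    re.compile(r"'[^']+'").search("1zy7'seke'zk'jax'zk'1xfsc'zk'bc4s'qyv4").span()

`re.search` tries every starting position until one works.
The match spans [4:10] → "'seke'".

(4, 10)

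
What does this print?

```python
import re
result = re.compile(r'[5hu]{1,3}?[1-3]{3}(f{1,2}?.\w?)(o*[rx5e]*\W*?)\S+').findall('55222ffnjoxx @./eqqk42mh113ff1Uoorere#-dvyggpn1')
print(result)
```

Lazy quantifiers expand one character at a time until the remainder of the pattern can match.
2 groups means each result is a tuple of 2 captured strings — 2 here.

[('ffn', ''), ('ff1', '')]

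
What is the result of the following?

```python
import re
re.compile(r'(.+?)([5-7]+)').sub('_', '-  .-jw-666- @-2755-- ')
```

The pattern matches one or more of any character (lazy) (captured); then one or more of a character in [5-7] (captured).
Because the quantifier is non-greedy, it stops expanding at the earliest point where the rest of the pattern can succeed.
Matches: at [0:11] → '-  .-jw-666'; at [11:19] → '- @-2755'.
Each match is replaced by '_'.

'__-- '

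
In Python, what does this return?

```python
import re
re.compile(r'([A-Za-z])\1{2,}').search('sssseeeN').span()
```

(0, 4)

`\1` has to match the exact text group 1 already captured.
`re.search` tries every starting position until one works.
The match spans [0:4] → 'ssss'.
Captured: group 1 = 's'.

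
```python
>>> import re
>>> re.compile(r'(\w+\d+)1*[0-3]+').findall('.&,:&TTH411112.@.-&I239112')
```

['TTH41111', 'I23911']

Pattern: one or more of a word character, then one or more of a digit (captured); then zero or more of the literal '1', then one or more of a character in [0-3].
One capturing group, so `findall` returns just the captured substring from each match — 2 in all.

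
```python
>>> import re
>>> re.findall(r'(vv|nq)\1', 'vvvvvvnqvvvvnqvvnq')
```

['vv', 'vv']

`\1` is not a pattern — it's the concrete string captured by group 1, re-applied verbatim.
Matches: at [0:4] match 'vvvv', group 1 = 'vv'; at [8:12] match 'vvvv', group 1 = 'vv'.
Because there's exactly one group, `findall` drops the full match and keeps group 1 from each hit.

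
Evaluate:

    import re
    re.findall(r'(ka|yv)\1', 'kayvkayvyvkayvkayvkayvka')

['yv']

After group 1 captures some text, `\1` only succeeds where that same text appears again.
Matches: at [6:10] match 'yvyv', group 1 = 'yv'.
Because there's exactly one group, `findall` drops the full match and keeps group 1 from the one hit.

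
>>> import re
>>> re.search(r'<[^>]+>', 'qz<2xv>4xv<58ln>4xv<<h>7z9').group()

'<2xv>'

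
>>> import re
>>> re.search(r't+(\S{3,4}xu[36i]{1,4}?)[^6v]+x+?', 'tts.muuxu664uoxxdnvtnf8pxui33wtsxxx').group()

'tnf8pxui33wtsxxx'

Pattern: one or more of a literal 't'; then 3 to 4 of a non-whitespace character, then the literal 'xu', then 1 to 4 of one of [36i] (lazy) (captured); then one or more of any character except [6v]; then one or more of a literal 'x' (lazy).
`re.search` tries every starting position until one works.
The match spans [19:35] → 'tnf8pxui33wtsxxx'.
Captured: group 1 = 'nf8pxui'.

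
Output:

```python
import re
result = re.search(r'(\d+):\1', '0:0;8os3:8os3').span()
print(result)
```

(0, 3)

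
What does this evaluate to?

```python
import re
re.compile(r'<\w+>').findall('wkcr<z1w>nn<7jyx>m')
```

['<z1w>', '<7jyx>']

Walking the string: at [4:9] → '<z1w>'; at [11:17] → '<7jyx>'.
`findall` yields the raw match text (2 of them) because the pattern has no groups.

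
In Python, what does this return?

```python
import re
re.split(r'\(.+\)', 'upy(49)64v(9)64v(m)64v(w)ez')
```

['upy', 'ez']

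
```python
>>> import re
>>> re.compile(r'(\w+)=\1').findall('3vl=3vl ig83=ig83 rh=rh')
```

The backreference `\1` re-matches whatever the first group consumed, character for character.
Walking the string: at [0:7] match '3vl=3vl', group 1 = '3vl'; at [8:17] match 'ig83=ig83', group 1 = 'ig83'; at [18:23] match 'rh=rh', group 1 = 'rh'.
With a single group, `findall` returns only what that group captured — 3 items.

['3vl', 'ig83', 'rh']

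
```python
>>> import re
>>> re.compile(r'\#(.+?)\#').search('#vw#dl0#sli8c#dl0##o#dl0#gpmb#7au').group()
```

'#vw#'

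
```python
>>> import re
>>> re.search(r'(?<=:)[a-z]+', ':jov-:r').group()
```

'jov'

Because the assertion is zero-width, the text it checks is not consumed and won't appear in the result.
`re.search` scans for the first position where the pattern succeeds.
The match spans [1:4] → 'jov'.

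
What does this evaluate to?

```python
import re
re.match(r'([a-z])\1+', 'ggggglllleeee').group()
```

'ggggg'

`\1` is not a pattern — it's the concrete string captured by group 1, re-applied verbatim.
With `match`, the pattern is implicitly anchored at the beginning.
The match spans [0:5] → 'ggggg'.
Captured: group 1 = 'g'.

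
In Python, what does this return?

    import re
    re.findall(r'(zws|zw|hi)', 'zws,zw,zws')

['zws', 'zw', 'zws']

Branches in `(...|...)` are attempted left-to-right; the first branch that allows the whole pattern to succeed is taken.
`findall` collects group 1 from each match (3 total).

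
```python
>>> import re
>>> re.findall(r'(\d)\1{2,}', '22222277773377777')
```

After group 1 captures some text, `\1` only succeeds where that same text appears again.
Scanning left to right: at [0:6] match '222222', group 1 = '2'; at [6:10] match '7777', group 1 = '7'; at [12:17] match '77777', group 1 = '7'.
One capturing group, so `findall` returns just the captured substring from each match — 3 in all.

['2', '7', '7']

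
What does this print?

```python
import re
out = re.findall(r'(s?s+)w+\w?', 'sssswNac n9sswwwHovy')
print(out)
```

Pattern: optionally the literal 's', then one or more of a literal 's' (captured); then one or more of a literal 'w', then optionally a word character.
Walking the string: at [0:6] match 'sssswN', group 1 = 'ssss'; at [11:17] match 'sswwwH', group 1 = 'ss'.
With a single group, `findall` returns only what that group captured — 2 items.

['ssss', 'ss']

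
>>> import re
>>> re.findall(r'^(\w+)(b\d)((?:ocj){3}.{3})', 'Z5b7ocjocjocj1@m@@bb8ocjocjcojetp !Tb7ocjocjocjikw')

This matches anchored at the start of the string; then one or more of a word character (captured); then the literal 'b', then a digit (captured); then the literal 'ocj' repeated 3 times, then exactly 3 of any character (captured).
Matches: at [0:16] match 'Z5b7ocjocjocj1@m', groups = ('Z5', 'b7', 'ocjocjocj1@m').
3 groups means the one result is a tuple of 3 captured strings — 1 here.

[('Z5', 'b7', 'ocjocjocj1@m')]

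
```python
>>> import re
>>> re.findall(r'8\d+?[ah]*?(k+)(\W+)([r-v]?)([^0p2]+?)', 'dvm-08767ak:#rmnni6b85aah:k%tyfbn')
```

Multiple groups make `findall` return tuples — one 4-tuple for the one match.

[('k', ':#', 'r', 'm')]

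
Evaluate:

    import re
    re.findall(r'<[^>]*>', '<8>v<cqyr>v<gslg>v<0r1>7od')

['<8>', '<cqyr>', '<gslg>', '<0r1>']

Matches: at [0:3] → '<8>'; at [4:10] → '<cqyr>'; at [11:17] → '<gslg>'; at [18:23] → '<0r1>'.
No capturing groups, so `findall` returns the 4 full match strings.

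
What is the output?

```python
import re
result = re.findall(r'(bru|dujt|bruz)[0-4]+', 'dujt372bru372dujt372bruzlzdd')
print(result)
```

`findall` collects group 1 from each match (3 total).

['dujt', 'bru', 'dujt']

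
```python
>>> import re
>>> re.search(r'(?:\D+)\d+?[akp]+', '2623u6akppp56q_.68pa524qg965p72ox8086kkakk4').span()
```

(4, 11)

This matches one or more of a non-digit (non-capturing group); then one or more of a digit (lazy); then one or more of one of [akp].
`search` walks the string left to right and returns the first match it finds.
The match spans [4:11] → 'u6akppp'.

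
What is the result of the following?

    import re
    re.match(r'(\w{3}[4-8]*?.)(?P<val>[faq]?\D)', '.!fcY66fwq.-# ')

None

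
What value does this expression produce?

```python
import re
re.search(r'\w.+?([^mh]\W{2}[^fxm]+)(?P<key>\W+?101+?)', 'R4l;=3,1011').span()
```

Pattern: a word character, then one or more of any character (lazy); then any character except [mh], then exactly 2 of a non-word character, then one or more of any character except [fxm] (captured); then one or more of a non-word character (lazy), then the literal '10', then one or more of the literal '1' (lazy) (captured as 'key').
`search` walks the string left to right and returns the first match it finds.
The match spans [0:10] → 'R4l;=3,101'.
Captured: group 1 = 'l;=3', group 2 = ',101'.

(0, 10)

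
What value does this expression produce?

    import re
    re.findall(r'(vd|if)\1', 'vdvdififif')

After group 1 captures some text, `\1` only succeeds where that same text appears again.
`findall` collects group 1 from each match (2 total).

['vd', 'if']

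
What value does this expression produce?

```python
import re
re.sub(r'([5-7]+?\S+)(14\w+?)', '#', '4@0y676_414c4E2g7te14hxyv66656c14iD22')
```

'4@0y#D22'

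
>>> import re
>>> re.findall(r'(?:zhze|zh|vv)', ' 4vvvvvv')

['vv', 'vv', 'vv']

With no groups in the pattern, `findall` gives back each whole match — 3 here.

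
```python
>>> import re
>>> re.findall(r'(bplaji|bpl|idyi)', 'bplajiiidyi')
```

Alternation isn't longest-match — the leftmost alternative that fits at this position is chosen.
Scanning left to right: at [0:6] match 'bplaji', group 1 = 'bplaji'; at [7:11] match 'idyi', group 1 = 'idyi'.
Because there's exactly one group, `findall` drops the full match and keeps group 1 from each hit.

['bplaji', 'idyi']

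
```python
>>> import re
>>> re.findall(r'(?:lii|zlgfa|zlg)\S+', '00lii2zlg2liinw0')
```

['lii2zlg2liinw0']

Walking the string: at [2:16] → 'lii2zlg2liinw0'.
No capturing groups, so `findall` returns the 1 full match string.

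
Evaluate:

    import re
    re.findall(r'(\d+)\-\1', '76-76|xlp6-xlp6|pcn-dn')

['76']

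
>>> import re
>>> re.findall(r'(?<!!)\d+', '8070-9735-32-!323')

`(?!…)`/`(?<!…)` only lets a position through if the neighbouring text does NOT match; no characters are consumed.
Walking the string: at [0:4] → '8070'; at [5:9] → '9735'; at [10:12] → '32'; at [15:17] → '23'.
No capturing groups, so `findall` returns the 4 full match strings.

['8070', '9735', '32', '23']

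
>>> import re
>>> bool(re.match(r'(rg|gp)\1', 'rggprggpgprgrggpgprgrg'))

`\1` has to match the exact text group 1 already captured.
`re.match` only tries the pattern at the start of the string.
Here the string doesn't start with a match, so the call returns None, and `bool(None)` is False.

False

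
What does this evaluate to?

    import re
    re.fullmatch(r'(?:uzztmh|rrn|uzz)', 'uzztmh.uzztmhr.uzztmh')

`fullmatch` succeeds only if the pattern covers the string from start to end.
Here the string isn't matched end-to-end, so the call returns None.

None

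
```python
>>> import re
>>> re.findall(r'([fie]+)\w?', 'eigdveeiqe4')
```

This matches one or more of one of [fie] (captured); then optionally a word character.
Walking the string: at [0:3] match 'eig', group 1 = 'ei'; at [5:9] match 'eeiq', group 1 = 'eei'; at [9:11] match 'e4', group 1 = 'e'.
`findall` collects group 1 from each match (3 total).

['ei', 'eei', 'e']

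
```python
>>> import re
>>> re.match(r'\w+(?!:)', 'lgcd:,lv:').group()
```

'lgc'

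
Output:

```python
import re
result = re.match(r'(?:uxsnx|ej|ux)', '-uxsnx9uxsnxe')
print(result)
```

None

`match` is anchored at position 0; if the pattern doesn't fit there, it returns None.
Here position 0 doesn't satisfy it, so the call returns None.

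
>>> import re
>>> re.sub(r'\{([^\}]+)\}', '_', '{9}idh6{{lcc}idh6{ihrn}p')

'_idh6_idh6_p'

Each match is replaced by '_'.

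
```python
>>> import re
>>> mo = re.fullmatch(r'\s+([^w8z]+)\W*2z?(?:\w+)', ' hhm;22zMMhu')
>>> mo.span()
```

(0, 12)

This matches one or more of whitespace; then one or more of any character except [w8z] (captured); then zero or more of a non-word character; then the literal '2', then optionally a literal 'z'; then one or more of a word character (non-capturing group).
`fullmatch` succeeds only if the pattern covers the string from start to end.
The match spans [0:12] → ' hhm;22zMMhu'.
Captured: group 1 = 'hhm;2'.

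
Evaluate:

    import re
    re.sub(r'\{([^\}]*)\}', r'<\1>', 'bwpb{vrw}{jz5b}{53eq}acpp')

'bwpb<vrw><jz5b><53eq>acpp'

Matches: at [4:9] → '{vrw}'; at [9:15] → '{jz5b}'; at [15:21] → '{53eq}'.
Each match is replaced using the text its own group 1 captured.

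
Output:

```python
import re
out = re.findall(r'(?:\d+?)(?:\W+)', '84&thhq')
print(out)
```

['84&']

This matches one or more of a digit (lazy) (non-capturing group); then one or more of a non-word character (non-capturing group).
Matches: at [0:3] → '84&'.
`findall` yields the raw match text (1 of them) because the pattern has no groups.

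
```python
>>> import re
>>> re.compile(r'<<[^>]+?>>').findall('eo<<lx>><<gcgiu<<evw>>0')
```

['<<lx>>', '<<gcgiu<<evw>>']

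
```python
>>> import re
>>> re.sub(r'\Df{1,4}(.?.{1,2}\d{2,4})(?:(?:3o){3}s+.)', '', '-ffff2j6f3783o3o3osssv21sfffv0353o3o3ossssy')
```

Pattern: a non-digit, then 1 to 4 of the literal 'f'; then optionally any character, then 1 to 2 of any character, then 2 to 4 of a digit (captured); then the literal '3o' repeated 3 times, then one or more of a literal 's', then any character (non-capturing group).
Matches: at [24:43] → 'sfffv0353o3o3ossssy'.
Every occurrence is swapped for ''.

'-ffff2j6f3783o3o3osssv21'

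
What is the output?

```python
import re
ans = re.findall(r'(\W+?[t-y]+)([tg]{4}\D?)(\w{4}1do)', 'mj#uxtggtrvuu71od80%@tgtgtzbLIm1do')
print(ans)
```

[('%@t', 'gtgtz', 'bLIm1do')]

This matches one or more of a non-word character (lazy), then one or more of a character in [t-y] (captured); then exactly 4 of one of [tg], then optionally a non-digit (captured); then exactly 4 of a word character, then the literal '1do' (captured).
Matches: at [19:34] match '%@tgtgtzbLIm1do', groups = ('%@t', 'gtgtz', 'bLIm1do').
With 3 capturing groups, `findall` returns a 3-tuple per match.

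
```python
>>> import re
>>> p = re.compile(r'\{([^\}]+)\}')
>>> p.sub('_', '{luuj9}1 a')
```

'_1 a'

Each match is replaced by '_'.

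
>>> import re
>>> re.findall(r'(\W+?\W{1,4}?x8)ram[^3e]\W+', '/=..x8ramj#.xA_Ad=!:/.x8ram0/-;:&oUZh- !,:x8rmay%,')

['/=..x8', '=!:/.x8']

This matches one or more of a non-word character (lazy), then 1 to 4 of a non-word character (lazy), then the literal 'x8' (captured); then the literal 'ram', then any character except [3e], then one or more of a non-word character.
Scanning left to right: at [0:12] match '/=..x8ramj#.', group 1 = '/=..x8'; at [17:33] match '=!:/.x8ram0/-;:&', group 1 = '=!:/.x8'.
Because there's exactly one group, `findall` drops the full match and keeps group 1 from each hit.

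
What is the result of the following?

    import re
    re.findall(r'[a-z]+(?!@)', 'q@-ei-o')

Because the assertion is negative and zero-width, positions next to the forbidden text are skipped.
`findall` yields the raw match text (2 of them) because the pattern has no groups.

['ei', 'o']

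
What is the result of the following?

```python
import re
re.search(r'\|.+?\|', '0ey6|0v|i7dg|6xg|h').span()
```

(4, 8)

The `?` after the quantifier makes it lazy — it takes as little as possible before letting the rest of the pattern try.
`re.search` scans for the first position where the pattern succeeds.
The match spans [4:8] → '|0v|'.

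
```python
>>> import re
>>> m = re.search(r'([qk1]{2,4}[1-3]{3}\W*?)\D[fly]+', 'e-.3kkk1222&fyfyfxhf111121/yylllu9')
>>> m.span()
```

(4, 17)

The pattern matches 2 to 4 of one of [qk1], then exactly 3 of a character in [1-3], then zero or more of a non-word character (lazy) (captured); then a non-digit, then one or more of one of [fly].
`re.search` tries every starting position until one works.
The match spans [4:17] → 'kkk1222&fyfyf'.
Captured: group 1 = 'kkk1222'.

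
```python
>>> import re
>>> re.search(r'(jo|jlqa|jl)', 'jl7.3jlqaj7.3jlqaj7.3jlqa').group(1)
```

The match spans [0:2] → 'jl'.
Captured: group 1 = 'jl'.

'jl'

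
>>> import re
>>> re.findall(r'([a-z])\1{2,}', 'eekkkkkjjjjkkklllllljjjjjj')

['k', 'j', 'k', 'l', 'j']

The backreference `\1` re-matches whatever the first group consumed, character for character.
`findall` collects group 1 from each match (5 total).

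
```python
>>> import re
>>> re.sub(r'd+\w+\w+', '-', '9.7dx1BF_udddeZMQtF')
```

The pattern matches one or more of a literal 'd', then one or more of a word character; then one or more of a word character.
Matches: at [3:19] → 'dx1BF_udddeZMQtF'.
`sub` substitutes '-' at each match site.

'9.7-'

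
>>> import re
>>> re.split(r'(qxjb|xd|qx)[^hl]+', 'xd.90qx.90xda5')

Matches to split on: at [0:14] → 'xd.90qx.90xda5'.
`re.split` interleaves the captured-group text with the surrounding fragments.

['', 'xd', '']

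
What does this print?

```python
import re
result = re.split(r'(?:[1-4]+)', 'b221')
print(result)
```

['b', '']

`split` removes every match and returns the 2 fragments in between.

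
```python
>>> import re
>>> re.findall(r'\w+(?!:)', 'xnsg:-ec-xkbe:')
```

['xns', 'ec', 'xkb']

`(?!…)`/`(?<!…)` only lets a position through if the neighbouring text does NOT match; no characters are consumed.
Scanning left to right: at [0:3] → 'xns'; at [6:8] → 'ec'; at [9:12] → 'xkb'.
`findall` yields the raw match text (3 of them) because the pattern has no groups.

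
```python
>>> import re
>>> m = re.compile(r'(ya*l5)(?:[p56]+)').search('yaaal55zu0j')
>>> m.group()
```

Pattern: a literal 'y', then zero or more of a literal 'a', then the literal 'l5' (captured); then one or more of one of [p56] (non-capturing group).
The match spans [0:7] → 'yaaal55'.

'yaaal55'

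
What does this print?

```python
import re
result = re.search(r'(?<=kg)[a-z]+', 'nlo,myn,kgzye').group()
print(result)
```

zye

Lookahead/lookbehind check context without consuming it, so the matched span excludes the asserted characters.
`re.search` tries every starting position until one works.
The match spans [10:13] → 'zye'.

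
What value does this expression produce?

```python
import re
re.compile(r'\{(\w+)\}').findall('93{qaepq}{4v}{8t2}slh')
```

`findall` collects group 1 from each match (3 total).

['qaepq', '4v', '8t2']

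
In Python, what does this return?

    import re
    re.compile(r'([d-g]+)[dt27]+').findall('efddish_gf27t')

['efd', 'gf']

This matches one or more of a character in [d-g] (captured); then one or more of one of [dt27].
Scanning left to right: at [0:4] match 'efdd', group 1 = 'efd'; at [8:13] match 'gf27t', group 1 = 'gf'.
With a single group, `findall` returns only what that group captured — 2 items.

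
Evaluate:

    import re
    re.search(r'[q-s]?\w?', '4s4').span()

Pattern: optionally a character in [q-s]; then optionally a word character.
The match spans [0:1] → '4'.

(0, 1)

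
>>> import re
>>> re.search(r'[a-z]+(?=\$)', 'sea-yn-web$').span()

Because the assertion is zero-width, the text it checks is not consumed and won't appear in the result.
The match spans [7:10] → 'web'.

(7, 10)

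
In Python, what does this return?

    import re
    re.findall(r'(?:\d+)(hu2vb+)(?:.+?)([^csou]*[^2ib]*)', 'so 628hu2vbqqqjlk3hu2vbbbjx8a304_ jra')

[('hu2vb', 'qqjlk3hu')]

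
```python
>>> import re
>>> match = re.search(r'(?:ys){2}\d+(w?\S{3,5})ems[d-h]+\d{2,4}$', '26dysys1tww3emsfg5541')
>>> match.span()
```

The match spans [3:21] → 'ysys1tww3emsfg5541'.

(3, 21)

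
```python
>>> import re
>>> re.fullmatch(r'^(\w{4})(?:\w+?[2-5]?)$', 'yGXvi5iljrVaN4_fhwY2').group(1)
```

The pattern matches anchored at the start of the string; then exactly 4 of a word character (captured); then one or more of a word character (lazy), then optionally a character in [2-5] (non-capturing group); then anchored at the end.
`re.fullmatch` requires the pattern to consume the entire string.
The match spans [0:20] → 'yGXvi5iljrVaN4_fhwY2'.
Captured: group 1 = 'yGXv'.

'yGXv'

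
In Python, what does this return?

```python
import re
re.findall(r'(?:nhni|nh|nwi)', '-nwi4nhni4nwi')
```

['nwi', 'nhni', 'nwi']

Branches in `(...|...)` are attempted left-to-right; the first branch that allows the whole pattern to succeed is taken.
Scanning left to right: at [1:4] → 'nwi'; at [5:9] → 'nhni'; at [10:13] → 'nwi'.
No capturing groups, so `findall` returns the 3 full match strings.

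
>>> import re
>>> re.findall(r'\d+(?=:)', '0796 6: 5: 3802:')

['6', '5', '3802']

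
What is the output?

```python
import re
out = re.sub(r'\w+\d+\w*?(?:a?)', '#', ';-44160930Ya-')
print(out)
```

;-#Ya-

A `+?`/`*?`/`{m,n}?` starts at its minimum and grows only as far as needed for what follows to match.
`sub` substitutes '#' at each match site.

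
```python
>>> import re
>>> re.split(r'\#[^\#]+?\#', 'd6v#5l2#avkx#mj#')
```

Each match becomes a cut point; 3 segments remain.

['d6v', 'avkx', '']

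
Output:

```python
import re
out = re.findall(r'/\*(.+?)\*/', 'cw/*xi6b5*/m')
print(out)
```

['xi6b5']

Matches: at [2:11] match '/*xi6b5*/', group 1 = 'xi6b5'.
With a single group, `findall` returns only what that group captured — 1 item.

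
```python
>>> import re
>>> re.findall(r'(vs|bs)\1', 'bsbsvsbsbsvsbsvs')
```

['bs', 'bs']

The backreference `\1` re-matches whatever the first group consumed, character for character.
`findall` collects group 1 from each match (2 total).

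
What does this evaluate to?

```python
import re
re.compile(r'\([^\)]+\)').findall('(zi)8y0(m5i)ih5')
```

['(zi)', '(m5i)']

`findall` yields the raw match text (2 of them) because the pattern has no groups.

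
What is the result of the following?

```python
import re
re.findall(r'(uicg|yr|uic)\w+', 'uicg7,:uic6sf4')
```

Alternation tries branches left to right and keeps the first one that lets the overall match succeed at that position.
Matches: at [0:5] match 'uicg7', group 1 = 'uicg'; at [7:14] match 'uic6sf4', group 1 = 'uic'.
With a single group, `findall` returns only what that group captured — 2 items.

['uicg', 'uic']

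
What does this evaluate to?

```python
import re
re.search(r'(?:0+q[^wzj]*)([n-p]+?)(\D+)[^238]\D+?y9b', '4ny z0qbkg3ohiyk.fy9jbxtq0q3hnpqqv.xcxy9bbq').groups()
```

The match spans [25:41] → '0q3hnpqqv.xcxy9b'.
Captured: group 1 = 'p', group 2 = 'qqv.x'.

('p', 'qqv.x')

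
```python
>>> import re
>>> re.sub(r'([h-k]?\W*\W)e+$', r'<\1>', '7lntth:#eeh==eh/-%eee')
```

Pattern: optionally a character in [h-k], then zero or more of a non-word character, then a non-word character (captured); then one or more of a literal 'e'; then anchored at the end.
Matches: at [14:21] → 'h/-%eee'.
Each match is replaced using the text its own group 1 captured.

'7lntth:#eeh==e<h/-%>'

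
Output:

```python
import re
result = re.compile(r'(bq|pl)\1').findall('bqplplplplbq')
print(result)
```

['pl', 'pl']

After group 1 captures some text, `\1` only succeeds where that same text appears again.
Matches: at [2:6] match 'plpl', group 1 = 'pl'; at [6:10] match 'plpl', group 1 = 'pl'.
With a single group, `findall` returns only what that group captured — 2 items.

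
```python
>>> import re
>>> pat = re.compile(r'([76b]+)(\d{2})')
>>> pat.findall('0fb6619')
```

[('b66', '19')]

`findall` packs the 2 group values into a tuple for every match.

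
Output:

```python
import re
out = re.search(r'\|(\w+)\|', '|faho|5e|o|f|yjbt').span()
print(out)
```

(0, 6)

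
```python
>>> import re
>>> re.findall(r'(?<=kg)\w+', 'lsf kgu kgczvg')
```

The positive lookaround only admits positions where the adjacent text matches; those characters stay outside the span.
Matches: at [6:7] → 'u'; at [10:14] → 'czvg'.
No capturing groups, so `findall` returns the 2 full match strings.

['u', 'czvg']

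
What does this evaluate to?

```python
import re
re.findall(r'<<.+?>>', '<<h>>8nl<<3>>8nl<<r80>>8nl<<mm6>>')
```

Walking the string: at [0:5] → '<<h>>'; at [8:13] → '<<3>>'; at [16:23] → '<<r80>>'; at [26:33] → '<<mm6>>'.
`findall` yields the raw match text (4 of them) because the pattern has no groups.

['<<h>>', '<<3>>', '<<r80>>', '<<mm6>>']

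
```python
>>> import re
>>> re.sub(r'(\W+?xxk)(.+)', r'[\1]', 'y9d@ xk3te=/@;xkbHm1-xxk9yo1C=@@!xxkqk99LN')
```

'y9d@ xk3te=/@;xkbHm1[-xxk]'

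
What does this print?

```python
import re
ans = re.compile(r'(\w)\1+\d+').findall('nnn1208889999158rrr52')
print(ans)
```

After group 1 captures some text, `\1` only succeeds where that same text appears again.
Walking the string: at [0:16] match 'nnn1208889999158', group 1 = 'n'; at [16:21] match 'rrr52', group 1 = 'r'.
`findall` collects group 1 from each match (2 total).

['n', 'r']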